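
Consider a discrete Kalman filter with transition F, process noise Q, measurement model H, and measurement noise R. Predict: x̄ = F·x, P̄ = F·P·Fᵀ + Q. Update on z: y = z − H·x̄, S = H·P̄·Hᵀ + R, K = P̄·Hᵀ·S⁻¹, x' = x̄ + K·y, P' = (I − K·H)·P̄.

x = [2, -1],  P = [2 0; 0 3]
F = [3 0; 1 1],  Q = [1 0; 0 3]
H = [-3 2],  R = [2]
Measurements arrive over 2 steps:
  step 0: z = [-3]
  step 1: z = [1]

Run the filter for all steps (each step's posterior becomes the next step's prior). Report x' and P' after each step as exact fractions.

step 0: x' = [213/133, 107/133], P' = [502/133 708/133; 708/133 1060/133]
step 1: x' = [-12951/12073, -14800/12073], P' = [85378/12073 121374/12073; 121374/12073 177925/12073]

step 0: x̄ = F·x = [6, 1]
step 0: P̄ = F·P·Fᵀ + Q = [19 6; 6 8]
step 0: y = z − H·x̄ = [13]
step 0: S = H·P̄·Hᵀ + R = [133]
step 0: K = P̄·Hᵀ·S⁻¹ = [-45/133; -2/133]
step 0: x' = x̄ + K·y = [213/133, 107/133]
step 0: P' = (I − K·H)·P̄ = [502/133 708/133; 708/133 1060/133]
step 1: x̄ = F·x = [639/133, 320/133]
step 1: P̄ = F·P·Fᵀ + Q = [4651/133 3630/133; 3630/133 3377/133]
step 1: y = z − H·x̄ = [1410/133]
step 1: S = H·P̄·Hᵀ + R = [12073/133]
step 1: K = P̄·Hᵀ·S⁻¹ = [-6693/12073; -4136/12073]
step 1: x' = x̄ + K·y = [-12951/12073, -14800/12073]
step 1: P' = (I − K·H)·P̄ = [85378/12073 121374/12073; 121374/12073 177925/12073]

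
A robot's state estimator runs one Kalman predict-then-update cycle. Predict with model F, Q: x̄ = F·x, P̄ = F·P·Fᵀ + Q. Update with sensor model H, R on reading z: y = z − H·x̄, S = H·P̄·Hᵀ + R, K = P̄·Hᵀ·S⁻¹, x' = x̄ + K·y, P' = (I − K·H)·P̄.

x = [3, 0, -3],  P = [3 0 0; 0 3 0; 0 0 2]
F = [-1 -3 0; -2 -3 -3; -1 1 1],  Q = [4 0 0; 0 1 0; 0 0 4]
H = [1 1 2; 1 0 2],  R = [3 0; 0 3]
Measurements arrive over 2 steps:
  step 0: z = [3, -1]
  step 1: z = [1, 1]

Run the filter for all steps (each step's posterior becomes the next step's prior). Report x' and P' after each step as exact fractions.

step 0: x' = [4637/3760, 9167/1880, -1137/752], P' = [47859/3760 3729/1880 -5007/752; 3729/1880 4839/940 -837/376; -5007/752 -837/376 3111/752]
step 1: x' = [-45503626/15556183, -29385777/15556183, 38119636/15556183], P' = [188912969/15556183 65949951/15556183 -108433342/15556183; 65949951/15556183 141940137/31112366 -50025009/15556183; -108433342/15556183 -50025009/15556183 71080139/15556183]

step 0: x̄ = F·x = [-3, 3, -6]
step 0: P̄ = F·P·Fᵀ + Q = [34 33 -6; 33 58 -9; -6 -9 12]
step 0: y = z − H·x̄ = [15, 14]
step 0: S = H·P̄·Hᵀ + R = [149 73; 73 61]
step 0: K = P̄·Hᵀ·S⁻¹ = [1749/3760 -737/3760; 1679/1880 -1547/1880; -153/752 405/752]
step 0: x' = x̄ + K·y = [4637/3760, 9167/1880, -1137/752]
step 0: P' = (I − K·H)·P̄ = [47859/3760 3729/1880 -5007/752; 3729/1880 4839/940 -837/376; -5007/752 -837/376 3111/752]
step 1: x̄ = F·x = [-59639/3760, -47221/3760, 2003/940]
step 1: P̄ = F·P·Fᵀ + Q = [281851/3760 186609/3760 13713/940; 186609/3760 147811/3760 5907/940; 13713/940 5907/940 7264/235]
step 1: y = z − H·x̄ = [23649/940, 9475/752]
step 1: S = H·P̄·Hᵀ + R = [99561/235 60001/188; 60001/188 195487/752]
step 1: K = P̄·Hᵀ·S⁻¹ = [12665412/15556183 -9317905/15556183; 24580001/31112366 -11366689/15556183; -5432691/15556183 11242312/15556183]
step 1: x' = x̄ + K·y = [-45503626/15556183, -29385777/15556183, 38119636/15556183]
step 1: P' = (I − K·H)·P̄ = [188912969/15556183 65949951/15556183 -108433342/15556183; 65949951/15556183 141940137/31112366 -50025009/15556183; -108433342/15556183 -50025009/15556183 71080139/15556183]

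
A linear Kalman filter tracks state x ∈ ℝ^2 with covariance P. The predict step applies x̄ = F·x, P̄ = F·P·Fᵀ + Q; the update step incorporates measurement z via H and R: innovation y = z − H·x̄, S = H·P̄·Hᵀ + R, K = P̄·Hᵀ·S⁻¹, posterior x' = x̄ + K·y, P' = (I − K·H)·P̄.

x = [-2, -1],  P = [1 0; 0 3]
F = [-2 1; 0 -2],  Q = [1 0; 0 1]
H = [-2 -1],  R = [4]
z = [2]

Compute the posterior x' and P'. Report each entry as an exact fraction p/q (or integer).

x' = [-1, 8/5]
P' = [4 -32/5; -32/5 324/25]

x̄ = F·x = [3, 2]
P̄ = F·P·Fᵀ + Q = [8 -6; -6 13]
y = z − H·x̄ = [10]
S = H·P̄·Hᵀ + R = [25]
K = P̄·Hᵀ·S⁻¹ = [-2/5; -1/25]
x' = x̄ + K·y = [-1, 8/5]
P' = (I − K·H)·P̄ = [4 -32/5; -32/5 324/25]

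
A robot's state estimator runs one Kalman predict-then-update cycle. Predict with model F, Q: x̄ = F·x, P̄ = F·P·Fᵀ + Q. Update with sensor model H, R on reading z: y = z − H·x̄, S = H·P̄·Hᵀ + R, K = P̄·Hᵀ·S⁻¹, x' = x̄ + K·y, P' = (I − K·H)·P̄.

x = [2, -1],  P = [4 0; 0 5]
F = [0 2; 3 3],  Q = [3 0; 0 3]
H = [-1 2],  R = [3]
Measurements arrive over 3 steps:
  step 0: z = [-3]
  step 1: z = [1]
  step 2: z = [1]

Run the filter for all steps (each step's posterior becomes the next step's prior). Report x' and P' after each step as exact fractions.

step 0: x̄ = F·x = [-2, 3]
step 0: P̄ = F·P·Fᵀ + Q = [23 30; 30 84]
step 0: y = z − H·x̄ = [-11]
step 0: S = H·P̄·Hᵀ + R = [242]
step 0: K = P̄·Hᵀ·S⁻¹ = [37/242; 69/121]
step 0: x' = x̄ + K·y = [-81/22, -36/11]
step 0: P' = (I − K·H)·P̄ = [4197/242 1077/121; 1077/121 642/121]
step 1: x̄ = F·x = [-72/11, -459/22]
step 1: P̄ = F·P·Fᵀ + Q = [2931/121 10314/121; 10314/121 88827/242]
step 1: y = z − H·x̄ = [398/11]
step 1: S = H·P̄·Hᵀ + R = [139692/121]
step 1: K = P̄·Hᵀ·S⁻¹ = [5899/46564; 26171/46564]
step 1: x' = x̄ + K·y = [-45673/23282, -6145/11641]
step 1: P' = (I − K·H)·P̄ = [265161/46564 141429/46564; 141429/46564 109971/46564]
step 2: x̄ = F·x = [-12290/11641, -173889/23282]
step 2: P̄ = F·P·Fᵀ + Q = [144894/11641 377100/11641; 377100/11641 3030801/23282]
step 2: y = z − H·x̄ = [173240/11641]
step 2: S = H·P̄·Hᵀ + R = [4733019/11641]
step 2: K = P̄·Hᵀ·S⁻¹ = [203102/1577673; 884567/1577673]
step 2: x' = x̄ + K·y = [1356910/1577673, 2761343/3155346]
step 2: P' = (I − K·H)·P̄ = [3002150/525891 1602626/525891; 1602626/525891 2487193/1051782]

step 0: x' = [-81/22, -36/11], P' = [4197/242 1077/121; 1077/121 642/121]
step 1: x' = [-45673/23282, -6145/11641], P' = [265161/46564 141429/46564; 141429/46564 109971/46564]
step 2: x' = [1356910/1577673, 2761343/3155346], P' = [3002150/525891 1602626/525891; 1602626/525891 2487193/1051782]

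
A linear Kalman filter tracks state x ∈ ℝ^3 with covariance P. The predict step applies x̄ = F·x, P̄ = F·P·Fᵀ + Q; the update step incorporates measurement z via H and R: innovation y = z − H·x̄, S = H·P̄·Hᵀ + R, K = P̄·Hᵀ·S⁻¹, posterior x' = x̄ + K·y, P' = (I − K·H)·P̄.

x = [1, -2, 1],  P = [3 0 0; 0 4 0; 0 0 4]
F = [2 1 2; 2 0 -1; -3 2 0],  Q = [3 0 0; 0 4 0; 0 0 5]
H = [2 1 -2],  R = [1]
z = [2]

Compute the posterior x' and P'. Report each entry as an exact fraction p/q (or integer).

x̄ = F·x = [2, 1, -7]
P̄ = F·P·Fᵀ + Q = [35 4 -10; 4 20 -18; -10 -18 48]
y = z − H·x̄ = [-17]
S = H·P̄·Hᵀ + R = [521]
K = P̄·Hᵀ·S⁻¹ = [94/521; 64/521; -134/521]
x' = x̄ + K·y = [-556/521, -567/521, -1369/521]
P' = (I − K·H)·P̄ = [9399/521 -3932/521 7386/521; -3932/521 6324/521 -802/521; 7386/521 -802/521 7052/521]

x' = [-556/521, -567/521, -1369/521]
P' = [9399/521 -3932/521 7386/521; -3932/521 6324/521 -802/521; 7386/521 -802/521 7052/521]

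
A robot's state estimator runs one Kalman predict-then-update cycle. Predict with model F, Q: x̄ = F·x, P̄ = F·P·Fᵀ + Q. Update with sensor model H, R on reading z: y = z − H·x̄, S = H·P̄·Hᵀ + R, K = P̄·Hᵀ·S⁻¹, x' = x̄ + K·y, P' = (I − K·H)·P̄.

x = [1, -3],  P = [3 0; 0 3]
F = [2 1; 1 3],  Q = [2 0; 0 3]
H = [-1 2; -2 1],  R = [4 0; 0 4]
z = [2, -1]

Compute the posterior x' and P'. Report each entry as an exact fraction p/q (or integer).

x̄ = F·x = [-1, -8]
P̄ = F·P·Fᵀ + Q = [17 15; 15 33]
y = z − H·x̄ = [17, 5]
S = H·P̄·Hᵀ + R = [93 25; 25 45]
K = P̄·Hᵀ·S⁻¹ = [53/178 -523/890; 111/178 -249/890]
x' = x̄ + K·y = [100/89, 107/89]
P' = (I − K·H)·P̄ = [874/445 702/445; 702/445 906/445]

x' = [100/89, 107/89]
P' = [874/445 702/445; 702/445 906/445]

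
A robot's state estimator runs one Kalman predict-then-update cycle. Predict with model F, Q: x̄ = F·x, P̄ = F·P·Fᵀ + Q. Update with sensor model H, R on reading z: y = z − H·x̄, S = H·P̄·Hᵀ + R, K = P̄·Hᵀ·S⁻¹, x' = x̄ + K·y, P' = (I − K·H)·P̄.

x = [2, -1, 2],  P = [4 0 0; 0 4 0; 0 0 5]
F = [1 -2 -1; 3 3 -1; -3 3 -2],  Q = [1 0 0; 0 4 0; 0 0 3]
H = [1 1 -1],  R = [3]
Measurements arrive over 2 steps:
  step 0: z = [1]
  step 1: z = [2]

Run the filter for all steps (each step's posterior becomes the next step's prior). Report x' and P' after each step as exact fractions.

step 0: x̄ = F·x = [2, 1, -13]
step 0: P̄ = F·P·Fᵀ + Q = [26 -7 -26; -7 81 10; -26 10 95]
step 0: y = z − H·x̄ = [-15]
step 0: S = H·P̄·Hᵀ + R = [223]
step 0: K = P̄·Hᵀ·S⁻¹ = [45/223; 64/223; -111/223]
step 0: x' = x̄ + K·y = [-229/223, -737/223, -1234/223]
step 0: P' = (I − K·H)·P̄ = [3773/223 -4441/223 -803/223; -4441/223 13967/223 9334/223; -803/223 9334/223 8864/223]
step 1: x̄ = F·x = [2479/223, -1664/223, 944/223]
step 1: P̄ = F·P·Fᵀ + Q = [125434/223 -56418/223 -108831/223; -56418/223 38292/223 27877/223; -108831/223 27877/223 154079/223]
step 1: y = z − H·x̄ = [575/223]
step 1: S = H·P̄·Hᵀ + R = [367546/223]
step 1: K = P̄·Hᵀ·S⁻¹ = [177847/367546; -46003/367546; -235033/367546]
step 1: x' = x̄ + K·y = [4544433/367546, -2861203/367546, 949863/367546]
step 1: P' = (I − K·H)·P̄ = [64902285/367546 -56299169/367546 8069575/367546; -56299169/367546 53622401/367546 -2538759/367546; 8069575/367546 -2538759/367546 6235915/367546]

step 0: x' = [-229/223, -737/223, -1234/223], P' = [3773/223 -4441/223 -803/223; -4441/223 13967/223 9334/223; -803/223 9334/223 8864/223]
step 1: x' = [4544433/367546, -2861203/367546, 949863/367546], P' = [64902285/367546 -56299169/367546 8069575/367546; -56299169/367546 53622401/367546 -2538759/367546; 8069575/367546 -2538759/367546 6235915/367546]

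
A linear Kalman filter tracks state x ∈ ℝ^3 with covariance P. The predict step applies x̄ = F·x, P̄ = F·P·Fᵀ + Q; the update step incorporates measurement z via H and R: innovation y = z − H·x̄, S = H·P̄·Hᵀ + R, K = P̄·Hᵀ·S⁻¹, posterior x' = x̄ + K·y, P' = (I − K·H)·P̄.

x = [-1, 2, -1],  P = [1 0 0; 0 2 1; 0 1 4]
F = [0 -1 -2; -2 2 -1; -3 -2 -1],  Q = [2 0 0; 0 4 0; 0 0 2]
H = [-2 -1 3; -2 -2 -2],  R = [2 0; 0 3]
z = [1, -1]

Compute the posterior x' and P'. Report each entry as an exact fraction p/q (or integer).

x' = [-196664/57595, 257959/57595, -5766/11519]
P' = [380956/57595 -460141/57595 19449/11519; -460141/57595 586236/57595 -23314/11519; 19449/11519 -23314/11519 6922/11519]

x̄ = F·x = [0, 7, 0]
P̄ = F·P·Fᵀ + Q = [24 1 17; 1 16 2; 17 2 27]
y = z − H·x̄ = [8, 13]
S = H·P̄·Hᵀ + R = [145 -70; -70 431]
K = P̄·Hᵀ·S⁻¹ = [-5018/57595 -2408/11519; -7832/57595 -1270/11519; 2591/11519 -2038/11519]
x' = x̄ + K·y = [-196664/57595, 257959/57595, -5766/11519]
P' = (I − K·H)·P̄ = [380956/57595 -460141/57595 19449/11519; -460141/57595 586236/57595 -23314/11519; 19449/11519 -23314/11519 6922/11519]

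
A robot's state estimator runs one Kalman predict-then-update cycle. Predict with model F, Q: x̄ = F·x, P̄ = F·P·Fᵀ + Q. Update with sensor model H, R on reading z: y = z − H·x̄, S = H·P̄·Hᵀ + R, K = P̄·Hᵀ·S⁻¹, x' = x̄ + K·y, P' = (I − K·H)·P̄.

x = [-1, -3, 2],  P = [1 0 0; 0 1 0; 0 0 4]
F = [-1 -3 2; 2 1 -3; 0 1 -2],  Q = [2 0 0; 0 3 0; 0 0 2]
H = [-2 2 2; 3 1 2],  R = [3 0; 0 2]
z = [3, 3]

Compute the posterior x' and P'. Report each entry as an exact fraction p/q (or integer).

x' = [12131/34204, 40809/34204, 9547/17102]
P' = [18441/68408 29879/68408 -13825/34204; 29879/68408 175449/68408 -62159/34204; -13825/34204 -62159/34204 27587/17102]

x̄ = F·x = [14, -11, -7]
P̄ = F·P·Fᵀ + Q = [28 -29 -19; -29 44 25; -19 25 19]
y = z − H·x̄ = [67, -14]
S = H·P̄·Hᵀ + R = [951 -8; -8 72]
K = P̄·Hᵀ·S⁻¹ = [-1351/8551 14951/68408; 1771/8551 8225/68408; 1140/8551 3357/34204]
x' = x̄ + K·y = [12131/34204, 40809/34204, 9547/17102]
P' = (I − K·H)·P̄ = [18441/68408 29879/68408 -13825/34204; 29879/68408 175449/68408 -62159/34204; -13825/34204 -62159/34204 27587/17102]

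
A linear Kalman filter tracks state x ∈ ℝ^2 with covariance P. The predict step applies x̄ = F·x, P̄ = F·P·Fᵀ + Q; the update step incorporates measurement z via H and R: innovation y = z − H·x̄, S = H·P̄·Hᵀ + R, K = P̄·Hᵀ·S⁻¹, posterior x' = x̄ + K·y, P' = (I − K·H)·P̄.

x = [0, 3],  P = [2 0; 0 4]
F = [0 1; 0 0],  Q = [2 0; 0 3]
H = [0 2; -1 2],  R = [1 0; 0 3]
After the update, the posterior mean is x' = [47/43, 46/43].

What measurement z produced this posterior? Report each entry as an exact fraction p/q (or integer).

x̄ = F·x = [3, 0]
P̄ = F·P·Fᵀ + Q = [6 0; 0 3]
S = H·P̄·Hᵀ + R = [13 12; 12 21]
K = P̄·Hᵀ·S⁻¹ = [24/43 -26/43; 18/43 2/43]
x' − x̄ = [-82/43, 46/43] = K·y
y = (KᵀK)⁻¹·Kᵀ·(x' − x̄) = [2, 5]
z = y + H·x̄ = [2, 5] + [0, -3] = [2, 2]

z = [2, 2]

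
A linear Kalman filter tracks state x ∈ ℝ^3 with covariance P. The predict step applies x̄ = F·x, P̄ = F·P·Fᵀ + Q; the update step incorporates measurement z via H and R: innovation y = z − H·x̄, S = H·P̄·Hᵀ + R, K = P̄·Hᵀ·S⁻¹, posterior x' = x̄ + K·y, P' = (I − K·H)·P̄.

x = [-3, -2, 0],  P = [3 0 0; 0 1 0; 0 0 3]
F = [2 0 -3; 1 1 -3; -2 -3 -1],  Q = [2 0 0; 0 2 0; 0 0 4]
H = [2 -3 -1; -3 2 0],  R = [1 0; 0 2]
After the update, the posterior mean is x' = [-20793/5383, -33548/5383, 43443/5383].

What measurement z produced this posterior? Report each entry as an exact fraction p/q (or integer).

z = [3, -1]

x̄ = F·x = [-6, -5, 12]
P̄ = F·P·Fᵀ + Q = [41 33 -3; 33 33 0; -3 0 28]
S = H·P̄·Hᵀ + R = [106 -24; -24 107]
K = P̄·Hᵀ·S⁻¹ = [-1433/5383 -3189/5383; -4323/10766 -2145/5383; -1711/5383 69/5383]
x' − x̄ = [11505/5383, -6633/5383, -21153/5383] = K·y
y = (KᵀK)⁻¹·Kᵀ·(x' − x̄) = [12, -9]
z = y + H·x̄ = [12, -9] + [-9, 8] = [3, -1]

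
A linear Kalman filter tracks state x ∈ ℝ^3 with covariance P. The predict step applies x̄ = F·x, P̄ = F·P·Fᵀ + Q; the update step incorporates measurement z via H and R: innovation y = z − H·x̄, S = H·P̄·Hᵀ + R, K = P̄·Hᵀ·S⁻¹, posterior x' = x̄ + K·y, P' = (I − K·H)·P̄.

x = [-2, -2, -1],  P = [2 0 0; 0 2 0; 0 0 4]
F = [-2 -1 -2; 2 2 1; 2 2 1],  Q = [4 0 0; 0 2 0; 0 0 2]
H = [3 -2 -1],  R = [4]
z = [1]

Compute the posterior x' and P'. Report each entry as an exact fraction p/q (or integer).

x' = [-227/206, -152/103, -329/206]
P' = [555/206 265/103 455/206; 265/103 344/103 169/103; 455/206 169/103 811/206]

x̄ = F·x = [8, -9, -9]
P̄ = F·P·Fᵀ + Q = [30 -20 -20; -20 22 20; -20 20 22]
y = z − H·x̄ = [-50]
S = H·P̄·Hᵀ + R = [824]
K = P̄·Hᵀ·S⁻¹ = [75/412; -31/206; -61/412]
x' = x̄ + K·y = [-227/206, -152/103, -329/206]
P' = (I − K·H)·P̄ = [555/206 265/103 455/206; 265/103 344/103 169/103; 455/206 169/103 811/206]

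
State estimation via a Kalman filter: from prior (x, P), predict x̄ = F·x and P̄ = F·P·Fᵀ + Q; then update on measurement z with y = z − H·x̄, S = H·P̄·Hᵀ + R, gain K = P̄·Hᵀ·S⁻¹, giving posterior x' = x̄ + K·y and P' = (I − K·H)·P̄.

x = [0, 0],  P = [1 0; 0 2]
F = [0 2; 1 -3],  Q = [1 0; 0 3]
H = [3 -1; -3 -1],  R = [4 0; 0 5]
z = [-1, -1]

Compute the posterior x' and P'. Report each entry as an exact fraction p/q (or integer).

x' = [-135/2963, 2178/2963]
P' = [666/2963 -78/2963; -78/2963 4814/2963]

x̄ = F·x = [0, 0]
P̄ = F·P·Fᵀ + Q = [9 -12; -12 22]
y = z − H·x̄ = [-1, -1]
S = H·P̄·Hᵀ + R = [179 -59; -59 36]
K = P̄·Hᵀ·S⁻¹ = [519/2963 -384/2963; -1262/2963 -916/2963]
x' = x̄ + K·y = [-135/2963, 2178/2963]
P' = (I − K·H)·P̄ = [666/2963 -78/2963; -78/2963 4814/2963]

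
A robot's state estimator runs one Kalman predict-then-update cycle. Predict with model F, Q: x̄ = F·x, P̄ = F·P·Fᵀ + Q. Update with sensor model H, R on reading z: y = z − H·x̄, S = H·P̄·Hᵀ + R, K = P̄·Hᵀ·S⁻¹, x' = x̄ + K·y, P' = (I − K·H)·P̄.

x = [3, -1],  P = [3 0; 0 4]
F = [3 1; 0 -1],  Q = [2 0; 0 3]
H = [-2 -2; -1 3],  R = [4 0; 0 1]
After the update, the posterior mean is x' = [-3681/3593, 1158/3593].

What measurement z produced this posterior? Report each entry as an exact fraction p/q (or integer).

z = [2, 2]

x̄ = F·x = [8, 1]
P̄ = F·P·Fᵀ + Q = [33 -4; -4 7]
S = H·P̄·Hᵀ + R = [132 40; 40 121]
K = P̄·Hᵀ·S⁻¹ = [-2609/7186 -905/3593; -863/7186 885/3593]
x' − x̄ = [-32425/3593, -2435/3593] = K·y
y = (KᵀK)⁻¹·Kᵀ·(x' − x̄) = [20, 7]
z = y + H·x̄ = [20, 7] + [-18, -5] = [2, 2]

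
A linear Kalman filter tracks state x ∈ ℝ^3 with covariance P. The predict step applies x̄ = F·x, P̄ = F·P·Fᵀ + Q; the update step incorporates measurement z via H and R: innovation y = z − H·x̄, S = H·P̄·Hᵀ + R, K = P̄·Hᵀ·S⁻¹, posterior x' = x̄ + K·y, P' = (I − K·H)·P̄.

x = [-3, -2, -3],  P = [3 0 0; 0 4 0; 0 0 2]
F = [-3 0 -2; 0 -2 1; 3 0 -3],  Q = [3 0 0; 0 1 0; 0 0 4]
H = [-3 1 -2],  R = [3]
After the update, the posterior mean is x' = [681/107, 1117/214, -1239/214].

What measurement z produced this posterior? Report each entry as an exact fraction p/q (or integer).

x̄ = F·x = [15, 1, 0]
P̄ = F·P·Fᵀ + Q = [38 -4 -15; -4 19 -6; -15 -6 49]
S = H·P̄·Hᵀ + R = [428]
K = P̄·Hᵀ·S⁻¹ = [-22/107; 43/428; -59/428]
x' − x̄ = [-924/107, 903/214, -1239/214] = K·y
y = (KᵀK)⁻¹·Kᵀ·(x' − x̄) = [42]
z = y + H·x̄ = [42] + [-44] = [-2]

z = [-2]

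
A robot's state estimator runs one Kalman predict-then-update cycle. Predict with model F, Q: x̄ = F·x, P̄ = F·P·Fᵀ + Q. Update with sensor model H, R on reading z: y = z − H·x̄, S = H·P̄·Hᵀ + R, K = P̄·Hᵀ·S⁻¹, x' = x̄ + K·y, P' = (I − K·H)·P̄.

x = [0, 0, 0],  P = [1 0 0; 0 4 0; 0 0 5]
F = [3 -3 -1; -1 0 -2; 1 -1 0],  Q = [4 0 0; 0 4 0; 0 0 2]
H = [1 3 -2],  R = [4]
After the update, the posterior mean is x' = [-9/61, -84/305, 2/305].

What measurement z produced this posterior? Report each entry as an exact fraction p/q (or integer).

x̄ = F·x = [0, 0, 0]
P̄ = F·P·Fᵀ + Q = [54 7 15; 7 25 -1; 15 -1 7]
S = H·P̄·Hᵀ + R = [305]
K = P̄·Hᵀ·S⁻¹ = [9/61; 84/305; -2/305]
x' − x̄ = [-9/61, -84/305, 2/305] = K·y
y = (KᵀK)⁻¹·Kᵀ·(x' − x̄) = [-1]
z = y + H·x̄ = [-1] + [0] = [-1]

z = [-1]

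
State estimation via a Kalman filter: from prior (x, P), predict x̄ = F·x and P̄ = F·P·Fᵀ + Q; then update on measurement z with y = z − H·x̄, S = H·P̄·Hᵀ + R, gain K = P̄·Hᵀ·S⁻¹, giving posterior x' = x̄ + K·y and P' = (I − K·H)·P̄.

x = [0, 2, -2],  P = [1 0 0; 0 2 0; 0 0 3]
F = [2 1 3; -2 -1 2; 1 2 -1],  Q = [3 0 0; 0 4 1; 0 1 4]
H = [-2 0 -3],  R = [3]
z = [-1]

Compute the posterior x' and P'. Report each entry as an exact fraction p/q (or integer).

x̄ = F·x = [-4, -6, 6]
P̄ = F·P·Fᵀ + Q = [36 12 -3; 12 22 -11; -3 -11 16]
y = z − H·x̄ = [9]
S = H·P̄·Hᵀ + R = [255]
K = P̄·Hᵀ·S⁻¹ = [-21/85; 3/85; -14/85]
x' = x̄ + K·y = [-529/85, -483/85, 384/85]
P' = (I − K·H)·P̄ = [1737/85 1209/85 -1137/85; 1209/85 1843/85 -809/85; -1137/85 -809/85 772/85]

x' = [-529/85, -483/85, 384/85]
P' = [1737/85 1209/85 -1137/85; 1209/85 1843/85 -809/85; -1137/85 -809/85 772/85]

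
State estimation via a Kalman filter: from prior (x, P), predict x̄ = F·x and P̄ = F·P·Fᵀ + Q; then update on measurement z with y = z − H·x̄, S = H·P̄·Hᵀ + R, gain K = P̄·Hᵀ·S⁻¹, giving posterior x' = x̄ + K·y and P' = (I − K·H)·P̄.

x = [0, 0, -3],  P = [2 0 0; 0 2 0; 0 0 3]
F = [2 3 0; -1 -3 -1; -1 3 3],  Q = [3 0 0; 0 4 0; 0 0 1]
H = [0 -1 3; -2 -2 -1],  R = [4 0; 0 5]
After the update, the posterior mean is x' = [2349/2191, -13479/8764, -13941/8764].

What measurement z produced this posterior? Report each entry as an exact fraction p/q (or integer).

x̄ = F·x = [0, 3, -9]
P̄ = F·P·Fᵀ + Q = [29 -22 14; -22 27 -25; 14 -25 48]
S = H·P̄·Hᵀ + R = [613 -93; -93 57]
K = P̄·Hᵀ·S⁻¹ = [87/2191 -2803/6573; -1473/8764 -97/8764; 2405/8764 -221/26292]
x' − x̄ = [2349/2191, -39771/8764, 64935/8764] = K·y
y = (KᵀK)⁻¹·Kᵀ·(x' − x̄) = [27, 0]
z = y + H·x̄ = [27, 0] + [-30, 3] = [-3, 3]

z = [-3, 3]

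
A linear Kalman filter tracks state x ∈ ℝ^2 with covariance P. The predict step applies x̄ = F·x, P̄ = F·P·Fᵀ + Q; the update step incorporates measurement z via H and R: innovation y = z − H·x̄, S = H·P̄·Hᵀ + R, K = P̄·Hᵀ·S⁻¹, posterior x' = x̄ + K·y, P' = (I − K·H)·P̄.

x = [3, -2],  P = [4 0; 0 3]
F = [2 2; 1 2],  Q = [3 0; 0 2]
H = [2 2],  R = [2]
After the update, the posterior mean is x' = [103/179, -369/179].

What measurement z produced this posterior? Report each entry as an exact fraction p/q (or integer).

z = [-3]

x̄ = F·x = [2, -1]
P̄ = F·P·Fᵀ + Q = [31 20; 20 18]
S = H·P̄·Hᵀ + R = [358]
K = P̄·Hᵀ·S⁻¹ = [51/179; 38/179]
x' − x̄ = [-255/179, -190/179] = K·y
y = (KᵀK)⁻¹·Kᵀ·(x' − x̄) = [-5]
z = y + H·x̄ = [-5] + [2] = [-3]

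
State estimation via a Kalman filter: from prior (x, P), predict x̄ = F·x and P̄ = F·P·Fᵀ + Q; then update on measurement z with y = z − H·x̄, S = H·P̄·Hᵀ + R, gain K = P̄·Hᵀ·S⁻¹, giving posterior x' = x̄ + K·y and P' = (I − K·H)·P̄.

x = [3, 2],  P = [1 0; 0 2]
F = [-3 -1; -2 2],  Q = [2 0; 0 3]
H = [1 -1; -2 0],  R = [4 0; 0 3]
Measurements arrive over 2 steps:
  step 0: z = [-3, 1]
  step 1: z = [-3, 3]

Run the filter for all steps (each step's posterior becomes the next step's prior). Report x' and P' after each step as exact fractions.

step 0: x̄ = F·x = [-11, -2]
step 0: P̄ = F·P·Fᵀ + Q = [13 2; 2 15]
step 0: y = z − H·x̄ = [6, -21]
step 0: S = H·P̄·Hᵀ + R = [28 -22; -22 55]
step 0: K = P̄·Hᵀ·S⁻¹ = [1/32 -81/176; -73/96 -199/528]
step 0: x' = x̄ + K·y = [-101/88, 119/88]
step 0: P' = (I − K·H)·P̄ = [243/352 199/352; 199/352 3809/1056]
step 1: x̄ = F·x = [23/11, 5]
step 1: P̄ = F·P·Fᵀ + Q = [502/33 -16/3; -16/3 47/3]
step 1: y = z − H·x̄ = [-1/11, 79/11]
step 1: S = H·P̄·Hᵀ + R = [501/11 -452/11; -452/11 2107/33]
step 1: K = P̄·Hᵀ·S⁻¹ = [678/13415 -5956/13415; -29783/40245 -4148/13415]
step 1: x' = x̄ + K·y = [-14787/13415, 114562/40245]
step 1: P' = (I − K·H)·P̄ = [8934/13415 6222/13415; 6222/13415 137798/40245]

step 0: x' = [-101/88, 119/88], P' = [243/352 199/352; 199/352 3809/1056]
step 1: x' = [-14787/13415, 114562/40245], P' = [8934/13415 6222/13415; 6222/13415 137798/40245]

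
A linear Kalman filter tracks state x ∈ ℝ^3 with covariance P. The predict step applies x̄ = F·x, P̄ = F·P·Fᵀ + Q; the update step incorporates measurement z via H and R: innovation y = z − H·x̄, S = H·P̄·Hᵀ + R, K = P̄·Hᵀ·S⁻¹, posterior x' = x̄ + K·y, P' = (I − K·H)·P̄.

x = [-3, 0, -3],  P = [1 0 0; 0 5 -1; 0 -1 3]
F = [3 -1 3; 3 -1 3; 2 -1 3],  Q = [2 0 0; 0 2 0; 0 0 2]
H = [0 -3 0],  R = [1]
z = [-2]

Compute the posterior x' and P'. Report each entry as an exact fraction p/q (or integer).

x' = [-30/221, 138/221, 381/221]
P' = [1777/442 47/442 418/221; 47/442 49/442 22/221; 418/221 22/221 1012/221]

x̄ = F·x = [-18, -18, -15]
P̄ = F·P·Fᵀ + Q = [49 47 44; 47 49 44; 44 44 44]
y = z − H·x̄ = [-56]
S = H·P̄·Hᵀ + R = [442]
K = P̄·Hᵀ·S⁻¹ = [-141/442; -147/442; -66/221]
x' = x̄ + K·y = [-30/221, 138/221, 381/221]
P' = (I − K·H)·P̄ = [1777/442 47/442 418/221; 47/442 49/442 22/221; 418/221 22/221 1012/221]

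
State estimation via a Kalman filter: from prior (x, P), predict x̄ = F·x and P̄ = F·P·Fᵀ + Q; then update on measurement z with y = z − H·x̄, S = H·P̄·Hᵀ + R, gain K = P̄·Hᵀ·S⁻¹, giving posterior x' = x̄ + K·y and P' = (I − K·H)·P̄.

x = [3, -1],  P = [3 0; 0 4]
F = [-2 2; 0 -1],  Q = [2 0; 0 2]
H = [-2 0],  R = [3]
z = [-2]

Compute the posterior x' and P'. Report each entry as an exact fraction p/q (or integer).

x' = [32/41, -55/41]
P' = [30/41 -8/41; -8/41 482/123]

x̄ = F·x = [-8, 1]
P̄ = F·P·Fᵀ + Q = [30 -8; -8 6]
y = z − H·x̄ = [-18]
S = H·P̄·Hᵀ + R = [123]
K = P̄·Hᵀ·S⁻¹ = [-20/41; 16/123]
x' = x̄ + K·y = [32/41, -55/41]
P' = (I − K·H)·P̄ = [30/41 -8/41; -8/41 482/123]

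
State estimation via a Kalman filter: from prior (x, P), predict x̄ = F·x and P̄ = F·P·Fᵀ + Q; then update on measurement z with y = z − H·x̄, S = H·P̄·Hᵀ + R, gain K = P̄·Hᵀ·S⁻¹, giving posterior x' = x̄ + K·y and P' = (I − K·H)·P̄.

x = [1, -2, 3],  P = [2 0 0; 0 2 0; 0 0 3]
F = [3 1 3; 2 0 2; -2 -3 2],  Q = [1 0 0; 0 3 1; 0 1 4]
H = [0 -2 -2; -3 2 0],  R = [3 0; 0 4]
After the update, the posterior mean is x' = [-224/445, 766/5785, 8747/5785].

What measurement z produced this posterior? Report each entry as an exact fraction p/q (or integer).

z = [-3, 2]

x̄ = F·x = [10, 8, 10]
P̄ = F·P·Fᵀ + Q = [48 30 0; 30 23 5; 0 5 42]
S = H·P̄·Hᵀ + R = [303 68; 68 168]
K = P̄·Hᵀ·S⁻¹ = [-42/445 -411/890; -802/5785 -2381/11570; -2059/5785 4711/23140]
x' − x̄ = [-4674/445, -45514/5785, -49103/5785] = K·y
y = (KᵀK)⁻¹·Kᵀ·(x' − x̄) = [33, 16]
z = y + H·x̄ = [33, 16] + [-36, -14] = [-3, 2]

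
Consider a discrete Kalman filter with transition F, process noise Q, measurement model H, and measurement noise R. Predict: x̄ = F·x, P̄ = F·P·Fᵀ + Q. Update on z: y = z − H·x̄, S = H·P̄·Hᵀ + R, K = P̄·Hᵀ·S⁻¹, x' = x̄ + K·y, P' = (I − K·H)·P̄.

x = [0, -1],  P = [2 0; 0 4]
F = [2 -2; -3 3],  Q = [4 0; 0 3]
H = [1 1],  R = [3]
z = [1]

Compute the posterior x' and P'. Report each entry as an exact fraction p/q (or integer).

x' = [1, -3/8]
P' = [24 -51/2; -51/2 471/16]

x̄ = F·x = [2, -3]
P̄ = F·P·Fᵀ + Q = [28 -36; -36 57]
y = z − H·x̄ = [2]
S = H·P̄·Hᵀ + R = [16]
K = P̄·Hᵀ·S⁻¹ = [-1/2; 21/16]
x' = x̄ + K·y = [1, -3/8]
P' = (I − K·H)·P̄ = [24 -51/2; -51/2 471/16]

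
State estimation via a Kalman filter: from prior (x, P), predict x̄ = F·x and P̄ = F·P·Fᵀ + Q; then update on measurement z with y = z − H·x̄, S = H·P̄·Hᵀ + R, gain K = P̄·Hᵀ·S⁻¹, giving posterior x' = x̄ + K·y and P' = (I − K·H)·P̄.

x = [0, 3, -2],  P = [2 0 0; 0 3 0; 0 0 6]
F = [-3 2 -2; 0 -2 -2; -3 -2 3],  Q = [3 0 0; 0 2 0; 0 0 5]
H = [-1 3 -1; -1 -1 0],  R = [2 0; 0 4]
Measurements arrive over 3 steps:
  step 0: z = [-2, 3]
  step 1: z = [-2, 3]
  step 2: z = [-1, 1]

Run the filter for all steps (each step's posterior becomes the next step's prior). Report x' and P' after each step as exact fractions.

step 0: x̄ = F·x = [10, -2, -12]
step 0: P̄ = F·P·Fᵀ + Q = [57 12 -30; 12 38 -24; -30 -24 89]
step 0: y = z − H·x̄ = [2, 11]
step 0: S = H·P̄·Hᵀ + R = [502 -135; -135 123]
step 0: K = P̄·Hᵀ·S⁻¹ = [-2736/14507 -11141/14507; 2916/14507 -8090/43521; -2941/14507 3141/14507]
step 0: x' = x̄ + K·y = [17047/14507, -158536/43521, -145415/14507]
step 0: P' = (I − K·H)·P̄ = [82794/14507 -38230/14507 -192012/14507; -38230/14507 147050/43521 179448/14507; -192012/14507 179448/14507 736238/14507]
step 1: x̄ = F·x = [401995/43521, 1189562/43521, -1145086/43521]
step 1: P̄ = F·P·Fᵀ + Q = [1946153/43521 4102300/43521 -4493498/43521; 4102300/43521 13816850/43521 -17885128/43521; -4493498/43521 -17885128/43521 25451909/43521]
step 1: y = z − H·x̄ = [-1466273/14507, 574040/14507]
step 1: S = H·P̄·Hᵀ + R = [75182242/14507 -23362541/14507; -23362541/14507 8047229/14507]
step 1: K = P̄·Hᵀ·S⁻¹ = [-500257808/4080815891 -2474744361/4080815891; 593707972/4080815891 -1305342562/4080815891; -1783339709/4080815891 -1394558243/4080815891]
step 1: x' = x̄ + K·y = [-29006384789/12242447673, -357546538/12242447673, 53085187055/12242447673]
step 1: P' = (I − K·H)·P̄ = [27880966250/12242447673 1815966082/12242447673 -19431521156/12242447673; 1815966082/12242447673 13848144662/12242447673 36166220072/12242447673; -19431521156/12242447673 36166220072/12242447673 138630219626/12242447673]
step 2: x̄ = F·x = [-6622104273/4080815891, -105455281034/12242447673, 246989808608/12242447673]
step 2: P̄ = F·P·Fᵀ + Q = [117756629663/4080815891 131144989804/4080815891 -72096145322/4080815891; 131144989804/4080815891 923728113074/12242447673 -954414509696/12242447673; -72096145322/4080815891 -954414509696/12242447673 1552769822825/12242447673]
step 2: y = z − H·x̄ = [531246891218/12242447673, -113079146180/12242447673]
step 2: S = H·P̄·Hᵀ + R = [13177377994598/12242447673 -4375487334719/12242447673; -4375487334719/12242447673 2112837731579/12242447673]
step 2: K = P̄·Hᵀ·S⁻¹ = [-86814705415104/710378532649097 -430842242183787/710378532649097; 104316654753980/710378532649097 -226826778486918/710378532649097; -306388187508895/710378532649097 -240887118607529/710378532649097]
step 2: x' = x̄ + K·y = [-940446872749335/710378532649097, 502686174016934/710378532649097, 3261422589877382/710378532649097]
step 2: P' = (I − K·H)·P̄ = [1618889365302026/710378532649097 104479603433122/710378532649097 -1131821144172452/710378532649097; 104479603433122/710378532649097 802827510514550/710378532649097 2095369618602568/710378532649097; -1131821144172452/710378532649097 2095369618602568/710378532649097 8030706374997946/710378532649097]

step 0: x' = [17047/14507, -158536/43521, -145415/14507], P' = [82794/14507 -38230/14507 -192012/14507; -38230/14507 147050/43521 179448/14507; -192012/14507 179448/14507 736238/14507]
step 1: x' = [-29006384789/12242447673, -357546538/12242447673, 53085187055/12242447673], P' = [27880966250/12242447673 1815966082/12242447673 -19431521156/12242447673; 1815966082/12242447673 13848144662/12242447673 36166220072/12242447673; -19431521156/12242447673 36166220072/12242447673 138630219626/12242447673]
step 2: x' = [-940446872749335/710378532649097, 502686174016934/710378532649097, 3261422589877382/710378532649097], P' = [1618889365302026/710378532649097 104479603433122/710378532649097 -1131821144172452/710378532649097; 104479603433122/710378532649097 802827510514550/710378532649097 2095369618602568/710378532649097; -1131821144172452/710378532649097 2095369618602568/710378532649097 8030706374997946/710378532649097]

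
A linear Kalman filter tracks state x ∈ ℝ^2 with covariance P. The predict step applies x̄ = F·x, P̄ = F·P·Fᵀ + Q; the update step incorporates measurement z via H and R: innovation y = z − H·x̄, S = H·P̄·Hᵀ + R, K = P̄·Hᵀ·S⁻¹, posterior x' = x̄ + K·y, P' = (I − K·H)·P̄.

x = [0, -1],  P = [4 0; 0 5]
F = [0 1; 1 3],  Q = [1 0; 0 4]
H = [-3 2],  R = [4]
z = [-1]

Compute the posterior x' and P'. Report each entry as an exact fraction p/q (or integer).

x' = [-11/15, -74/45]
P' = [22/5 103/15; 103/15 1049/90]

x̄ = F·x = [-1, -3]
P̄ = F·P·Fᵀ + Q = [6 15; 15 53]
y = z − H·x̄ = [2]
S = H·P̄·Hᵀ + R = [90]
K = P̄·Hᵀ·S⁻¹ = [2/15; 61/90]
x' = x̄ + K·y = [-11/15, -74/45]
P' = (I − K·H)·P̄ = [22/5 103/15; 103/15 1049/90]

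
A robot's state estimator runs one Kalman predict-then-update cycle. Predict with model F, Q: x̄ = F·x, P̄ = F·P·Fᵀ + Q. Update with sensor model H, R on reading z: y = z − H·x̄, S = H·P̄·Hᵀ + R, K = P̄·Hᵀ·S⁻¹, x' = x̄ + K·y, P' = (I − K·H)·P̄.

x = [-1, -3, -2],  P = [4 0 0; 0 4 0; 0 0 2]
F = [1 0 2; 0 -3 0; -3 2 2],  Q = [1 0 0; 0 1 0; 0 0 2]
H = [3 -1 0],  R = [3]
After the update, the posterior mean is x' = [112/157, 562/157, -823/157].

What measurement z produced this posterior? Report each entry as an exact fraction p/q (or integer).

x̄ = F·x = [-5, 9, -7]
P̄ = F·P·Fᵀ + Q = [13 0 -4; 0 37 -24; -4 -24 62]
S = H·P̄·Hᵀ + R = [157]
K = P̄·Hᵀ·S⁻¹ = [39/157; -37/157; 12/157]
x' − x̄ = [897/157, -851/157, 276/157] = K·y
y = (KᵀK)⁻¹·Kᵀ·(x' − x̄) = [23]
z = y + H·x̄ = [23] + [-24] = [-1]

z = [-1]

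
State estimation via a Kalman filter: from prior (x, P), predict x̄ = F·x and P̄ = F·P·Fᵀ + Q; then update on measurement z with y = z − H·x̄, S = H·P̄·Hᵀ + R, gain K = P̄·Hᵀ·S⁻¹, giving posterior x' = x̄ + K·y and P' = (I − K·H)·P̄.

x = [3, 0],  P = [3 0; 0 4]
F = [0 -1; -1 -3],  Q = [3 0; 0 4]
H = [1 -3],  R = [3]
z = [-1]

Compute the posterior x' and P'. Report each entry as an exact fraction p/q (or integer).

x' = [58/65, 3/5]
P' = [1434/325 39/25; 39/25 22/25]

x̄ = F·x = [0, -3]
P̄ = F·P·Fᵀ + Q = [7 12; 12 43]
y = z − H·x̄ = [-10]
S = H·P̄·Hᵀ + R = [325]
K = P̄·Hᵀ·S⁻¹ = [-29/325; -9/25]
x' = x̄ + K·y = [58/65, 3/5]
P' = (I − K·H)·P̄ = [1434/325 39/25; 39/25 22/25]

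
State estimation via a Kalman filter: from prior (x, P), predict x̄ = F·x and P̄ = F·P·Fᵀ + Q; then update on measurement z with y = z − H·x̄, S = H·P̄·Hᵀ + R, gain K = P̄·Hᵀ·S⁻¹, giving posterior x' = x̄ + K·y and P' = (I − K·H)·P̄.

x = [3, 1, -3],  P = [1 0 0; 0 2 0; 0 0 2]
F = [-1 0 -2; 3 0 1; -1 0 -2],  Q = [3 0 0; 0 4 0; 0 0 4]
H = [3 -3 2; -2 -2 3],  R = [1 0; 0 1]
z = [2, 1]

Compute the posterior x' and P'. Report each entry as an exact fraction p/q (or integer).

x' = [2429/1194, 877/199, 2735/597]
P' = [5686/8955 2897/1990 23803/17910; 2897/1990 7543/1990 6883/1990; 23803/17910 6883/1990 57887/17910]

x̄ = F·x = [3, 6, 3]
P̄ = F·P·Fᵀ + Q = [12 -7 9; -7 15 -7; 9 -7 13]
y = z − H·x̄ = [5, 10]
S = H·P̄·Hᵀ + R = [614 232; 232 146]
K = P̄·Hᵀ·S⁻¹ = [3503/17910 -3481/17910; -86/995 -231/1990; 671/8955 2161/17910]
x' = x̄ + K·y = [2429/1194, 877/199, 2735/597]
P' = (I − K·H)·P̄ = [5686/8955 2897/1990 23803/17910; 2897/1990 7543/1990 6883/1990; 23803/17910 6883/1990 57887/17910]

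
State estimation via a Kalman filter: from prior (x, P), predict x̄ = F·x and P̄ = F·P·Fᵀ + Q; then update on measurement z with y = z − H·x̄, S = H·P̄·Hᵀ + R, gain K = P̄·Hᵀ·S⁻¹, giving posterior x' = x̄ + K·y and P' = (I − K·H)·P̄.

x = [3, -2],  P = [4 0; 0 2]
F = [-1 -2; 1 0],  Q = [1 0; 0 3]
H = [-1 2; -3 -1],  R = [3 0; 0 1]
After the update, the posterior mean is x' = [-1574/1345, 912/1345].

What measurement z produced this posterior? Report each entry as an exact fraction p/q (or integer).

z = [2, 3]

x̄ = F·x = [1, 3]
P̄ = F·P·Fᵀ + Q = [13 -4; -4 7]
S = H·P̄·Hᵀ + R = [60 45; 45 101]
K = P̄·Hᵀ·S⁻¹ = [-182/1345 -77/269; 531/1345 -34/269]
x' − x̄ = [-2919/1345, -3123/1345] = K·y
y = (KᵀK)⁻¹·Kᵀ·(x' − x̄) = [-3, 9]
z = y + H·x̄ = [-3, 9] + [5, -6] = [2, 3]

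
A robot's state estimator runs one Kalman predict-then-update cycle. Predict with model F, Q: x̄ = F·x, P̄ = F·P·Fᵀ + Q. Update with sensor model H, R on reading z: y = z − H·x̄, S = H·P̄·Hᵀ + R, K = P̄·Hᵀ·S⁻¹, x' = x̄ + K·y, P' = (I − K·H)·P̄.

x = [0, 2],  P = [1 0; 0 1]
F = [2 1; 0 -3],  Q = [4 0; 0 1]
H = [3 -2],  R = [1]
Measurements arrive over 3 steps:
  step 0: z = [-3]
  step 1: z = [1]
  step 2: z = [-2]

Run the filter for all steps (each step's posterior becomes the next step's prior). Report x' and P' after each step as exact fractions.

step 0: x' = [-377/158, -339/158], P' = [333/158 483/158; 483/158 739/158]
step 1: x' = [-66974/130489, -162970/130489], P' = [141255/130489 199815/130489; 199815/130489 314204/130489]
step 2: x' = [3333410/57465773, 63269686/57465773], P' = [61165896/57465773 86306682/57465773; 86306682/57465773 135630601/57465773]

step 0: x̄ = F·x = [2, -6]
step 0: P̄ = F·P·Fᵀ + Q = [9 -3; -3 10]
step 0: y = z − H·x̄ = [-21]
step 0: S = H·P̄·Hᵀ + R = [158]
step 0: K = P̄·Hᵀ·S⁻¹ = [33/158; -29/158]
step 0: x' = x̄ + K·y = [-377/158, -339/158]
step 0: P' = (I − K·H)·P̄ = [333/158 483/158; 483/158 739/158]
step 1: x̄ = F·x = [-1093/158, 1017/158]
step 1: P̄ = F·P·Fᵀ + Q = [4635/158 -5115/158; -5115/158 6809/158]
step 1: y = z − H·x̄ = [5471/158]
step 1: S = H·P̄·Hᵀ + R = [130489/158]
step 1: K = P̄·Hᵀ·S⁻¹ = [24135/130489; -28963/130489]
step 1: x' = x̄ + K·y = [-66974/130489, -162970/130489]
step 1: P' = (I − K·H)·P̄ = [141255/130489 199815/130489; 199815/130489 314204/130489]
step 2: x̄ = F·x = [-296918/130489, 488910/130489]
step 2: P̄ = F·P·Fᵀ + Q = [2200440/130489 -2141502/130489; -2141502/130489 2958325/130489]
step 2: y = z − H·x̄ = [1607596/130489]
step 2: S = H·P̄·Hᵀ + R = [57465773/130489]
step 2: K = P̄·Hᵀ·S⁻¹ = [10884324/57465773; -12341156/57465773]
step 2: x' = x̄ + K·y = [3333410/57465773, 63269686/57465773]
step 2: P' = (I − K·H)·P̄ = [61165896/57465773 86306682/57465773; 86306682/57465773 135630601/57465773]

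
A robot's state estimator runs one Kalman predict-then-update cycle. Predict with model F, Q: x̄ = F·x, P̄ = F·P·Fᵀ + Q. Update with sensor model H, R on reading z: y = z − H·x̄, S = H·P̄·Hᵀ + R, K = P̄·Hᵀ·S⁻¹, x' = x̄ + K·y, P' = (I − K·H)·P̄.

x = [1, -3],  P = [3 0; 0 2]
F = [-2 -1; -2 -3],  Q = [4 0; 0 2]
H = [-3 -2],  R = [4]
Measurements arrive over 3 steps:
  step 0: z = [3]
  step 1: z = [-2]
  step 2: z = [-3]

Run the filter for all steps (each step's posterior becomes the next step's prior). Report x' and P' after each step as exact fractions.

step 0: x' = [-43/17, 121/51], P' = [36/17 -48/17; -48/17 1198/255]
step 1: x' = [13628/5613, -4888/1871], P' = [19844/5613 -9424/1871; -9424/1871 45610/5613]
step 2: x' = [-807303/429637, 1834267/429637], P' = [6041900/1288911 -2937840/429637; -2937840/429637 4700506/429637]

step 0: x̄ = F·x = [1, 7]
step 0: P̄ = F·P·Fᵀ + Q = [18 18; 18 32]
step 0: y = z − H·x̄ = [20]
step 0: S = H·P̄·Hᵀ + R = [510]
step 0: K = P̄·Hᵀ·S⁻¹ = [-3/17; -59/255]
step 0: x' = x̄ + K·y = [-43/17, 121/51]
step 0: P' = (I − K·H)·P̄ = [36/17 -48/17; -48/17 1198/255]
step 1: x̄ = F·x = [137/51, -35/17]
step 1: P̄ = F·P·Fᵀ + Q = [1498/255 -2/85; -2/85 1604/85]
step 1: y = z − H·x̄ = [33/17]
step 1: S = H·P̄·Hᵀ + R = [11226/85]
step 1: K = P̄·Hᵀ·S⁻¹ = [-249/1871; -1601/5613]
step 1: x' = x̄ + K·y = [13628/5613, -4888/1871]
step 1: P' = (I − K·H)·P̄ = [19844/5613 -9424/1871; -9424/1871 45610/5613]
step 2: x̄ = F·x = [-12592/5613, 16736/5613]
step 2: P̄ = F·P·Fᵀ + Q = [11450/1871 -9970/5613; -9970/5613 161828/5613]
step 2: y = z − H·x̄ = [-21143/5613]
step 2: S = H·P̄·Hᵀ + R = [859274/5613]
step 2: K = P̄·Hᵀ·S⁻¹ = [-41555/429637; -146873/429637]
step 2: x' = x̄ + K·y = [-807303/429637, 1834267/429637]
step 2: P' = (I − K·H)·P̄ = [6041900/1288911 -2937840/429637; -2937840/429637 4700506/429637]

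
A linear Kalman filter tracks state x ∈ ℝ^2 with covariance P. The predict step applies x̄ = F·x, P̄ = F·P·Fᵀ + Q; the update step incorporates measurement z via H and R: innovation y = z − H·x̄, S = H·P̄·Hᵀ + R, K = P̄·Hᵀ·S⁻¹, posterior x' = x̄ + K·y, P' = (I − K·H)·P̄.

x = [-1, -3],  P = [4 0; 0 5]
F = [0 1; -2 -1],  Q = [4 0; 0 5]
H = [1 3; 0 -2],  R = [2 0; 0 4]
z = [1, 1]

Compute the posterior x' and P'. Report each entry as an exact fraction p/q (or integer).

x' = [-45/136, 283/952]
P' = [331/68 -91/68; -91/68 261/476]

x̄ = F·x = [-3, 5]
P̄ = F·P·Fᵀ + Q = [9 -5; -5 26]
y = z − H·x̄ = [-11, 11]
S = H·P̄·Hᵀ + R = [215 -146; -146 108]
K = P̄·Hᵀ·S⁻¹ = [29/68 91/136; 73/476 -261/952]
x' = x̄ + K·y = [-45/136, 283/952]
P' = (I − K·H)·P̄ = [331/68 -91/68; -91/68 261/476]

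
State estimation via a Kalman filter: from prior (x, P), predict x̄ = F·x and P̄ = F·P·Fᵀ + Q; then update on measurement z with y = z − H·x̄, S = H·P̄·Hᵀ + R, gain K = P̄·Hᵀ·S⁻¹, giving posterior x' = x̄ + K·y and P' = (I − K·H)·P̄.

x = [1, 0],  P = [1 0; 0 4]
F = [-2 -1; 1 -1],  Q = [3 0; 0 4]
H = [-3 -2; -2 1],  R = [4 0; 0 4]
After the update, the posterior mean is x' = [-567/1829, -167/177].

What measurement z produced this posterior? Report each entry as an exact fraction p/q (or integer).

z = [3, -1]

x̄ = F·x = [-2, 1]
P̄ = F·P·Fᵀ + Q = [11 2; 2 9]
S = H·P̄·Hᵀ + R = [163 50; 50 49]
K = P̄·Hᵀ·S⁻¹ = [-271/1829 -470/1829; -46/177 65/177]
x' − x̄ = [3091/1829, -344/177] = K·y
y = (KᵀK)⁻¹·Kᵀ·(x' − x̄) = [-1, -6]
z = y + H·x̄ = [-1, -6] + [4, 5] = [3, -1]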